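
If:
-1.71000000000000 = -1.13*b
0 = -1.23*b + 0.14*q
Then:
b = 1.51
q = 13.30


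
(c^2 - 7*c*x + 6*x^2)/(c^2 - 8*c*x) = (c^2 - 7*c*x + 6*x^2)/(c*(c - 8*x))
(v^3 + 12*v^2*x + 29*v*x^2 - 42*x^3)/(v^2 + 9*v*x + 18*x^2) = (v^2 + 6*v*x - 7*x^2)/(v + 3*x)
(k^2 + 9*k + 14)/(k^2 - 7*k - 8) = (k^2 + 9*k + 14)/(k^2 - 7*k - 8)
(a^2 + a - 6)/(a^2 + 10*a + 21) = (a - 2)/(a + 7)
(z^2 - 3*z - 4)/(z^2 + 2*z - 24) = (z + 1)/(z + 6)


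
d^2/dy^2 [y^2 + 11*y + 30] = 2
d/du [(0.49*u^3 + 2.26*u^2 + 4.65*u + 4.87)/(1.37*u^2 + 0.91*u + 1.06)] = (0.6713*u^4 + 0.8918*u^3 - 2.7557*u^2 - 8.5526*u + 0.4973)/(1.8769*u^4 + 2.4934*u^3 + 3.7325*u^2 + 1.9292*u + 1.1236)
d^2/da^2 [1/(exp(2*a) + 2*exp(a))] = 2*(4*(exp(a) + 1)^2 - (exp(a) + 2)*(2*exp(a) + 1))*exp(-a)/(exp(a) + 2)^3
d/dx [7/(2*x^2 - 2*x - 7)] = 14*(1 - 2*x)/(-2*x^2 + 2*x + 7)^2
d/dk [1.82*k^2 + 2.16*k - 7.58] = 3.64*k + 2.16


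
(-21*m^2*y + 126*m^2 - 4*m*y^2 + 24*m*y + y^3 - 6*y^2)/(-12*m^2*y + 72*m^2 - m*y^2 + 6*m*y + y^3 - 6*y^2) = (-7*m + y)/(-4*m + y)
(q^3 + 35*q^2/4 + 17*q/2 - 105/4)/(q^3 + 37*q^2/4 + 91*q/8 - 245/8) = 2*(q + 3)/(2*q + 7)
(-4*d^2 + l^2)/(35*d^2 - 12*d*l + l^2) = (-4*d^2 + l^2)/(35*d^2 - 12*d*l + l^2)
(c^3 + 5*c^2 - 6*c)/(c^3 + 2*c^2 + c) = (c^2 + 5*c - 6)/(c^2 + 2*c + 1)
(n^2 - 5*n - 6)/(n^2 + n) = (n - 6)/n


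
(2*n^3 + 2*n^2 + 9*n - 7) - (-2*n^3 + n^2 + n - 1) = 4*n^3 + n^2 + 8*n - 6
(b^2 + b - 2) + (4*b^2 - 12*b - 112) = 5*b^2 - 11*b - 114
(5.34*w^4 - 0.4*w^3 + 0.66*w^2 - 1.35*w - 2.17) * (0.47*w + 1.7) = 2.5098*w^5 + 8.89*w^4 - 0.3698*w^3 + 0.4875*w^2 - 3.3149*w - 3.689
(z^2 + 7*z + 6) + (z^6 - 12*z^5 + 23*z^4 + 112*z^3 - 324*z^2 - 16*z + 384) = z^6 - 12*z^5 + 23*z^4 + 112*z^3 - 323*z^2 - 9*z + 390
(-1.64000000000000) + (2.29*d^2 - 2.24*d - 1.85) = 2.29*d^2 - 2.24*d - 3.49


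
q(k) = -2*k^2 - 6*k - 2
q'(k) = -4*k - 6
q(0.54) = -5.82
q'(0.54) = -8.16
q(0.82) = -8.26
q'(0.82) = -9.28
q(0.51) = -5.58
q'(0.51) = -8.04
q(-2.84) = -1.09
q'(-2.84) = 5.36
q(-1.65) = 2.46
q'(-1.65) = 0.60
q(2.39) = -27.76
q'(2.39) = -15.56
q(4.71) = -74.63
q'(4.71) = -24.84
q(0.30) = -3.98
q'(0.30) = -7.20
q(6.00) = -110.00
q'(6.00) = -30.00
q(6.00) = -110.00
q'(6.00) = -30.00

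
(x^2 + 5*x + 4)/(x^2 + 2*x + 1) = (x + 4)/(x + 1)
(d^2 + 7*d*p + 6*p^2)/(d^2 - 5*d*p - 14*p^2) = (-d^2 - 7*d*p - 6*p^2)/(-d^2 + 5*d*p + 14*p^2)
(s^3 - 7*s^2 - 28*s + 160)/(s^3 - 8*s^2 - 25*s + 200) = (s - 4)/(s - 5)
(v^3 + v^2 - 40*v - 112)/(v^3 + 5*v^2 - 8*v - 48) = (v - 7)/(v - 3)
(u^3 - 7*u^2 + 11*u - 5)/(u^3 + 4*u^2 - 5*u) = (u^2 - 6*u + 5)/(u*(u + 5))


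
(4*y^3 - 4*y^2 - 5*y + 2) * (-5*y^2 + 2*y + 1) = -20*y^5 + 28*y^4 + 21*y^3 - 24*y^2 - y + 2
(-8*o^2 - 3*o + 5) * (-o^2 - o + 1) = 8*o^4 + 11*o^3 - 10*o^2 - 8*o + 5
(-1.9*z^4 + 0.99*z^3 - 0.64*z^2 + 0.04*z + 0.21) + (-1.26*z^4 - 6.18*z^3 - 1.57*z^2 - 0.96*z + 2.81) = -3.16*z^4 - 5.19*z^3 - 2.21*z^2 - 0.92*z + 3.02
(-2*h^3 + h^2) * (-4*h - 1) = 8*h^4 - 2*h^3 - h^2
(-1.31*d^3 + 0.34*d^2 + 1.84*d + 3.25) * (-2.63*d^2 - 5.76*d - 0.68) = 3.4453*d^5 + 6.6514*d^4 - 5.9068*d^3 - 19.3771*d^2 - 19.9712*d - 2.21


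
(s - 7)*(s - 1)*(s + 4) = s^3 - 4*s^2 - 25*s + 28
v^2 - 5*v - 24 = (v - 8)*(v + 3)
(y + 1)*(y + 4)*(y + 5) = y^3 + 10*y^2 + 29*y + 20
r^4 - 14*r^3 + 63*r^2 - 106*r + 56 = (r - 7)*(r - 4)*(r - 2)*(r - 1)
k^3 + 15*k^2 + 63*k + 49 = (k + 1)*(k + 7)^2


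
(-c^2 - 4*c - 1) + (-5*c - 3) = -c^2 - 9*c - 4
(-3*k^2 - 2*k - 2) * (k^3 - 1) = -3*k^5 - 2*k^4 - 2*k^3 + 3*k^2 + 2*k + 2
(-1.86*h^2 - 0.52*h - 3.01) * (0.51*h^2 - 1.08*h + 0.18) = -0.9486*h^4 + 1.7436*h^3 - 1.3083*h^2 + 3.1572*h - 0.5418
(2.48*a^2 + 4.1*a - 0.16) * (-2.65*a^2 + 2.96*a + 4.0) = -6.572*a^4 - 3.5242*a^3 + 22.48*a^2 + 15.9264*a - 0.64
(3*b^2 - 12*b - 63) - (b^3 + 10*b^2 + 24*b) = -b^3 - 7*b^2 - 36*b - 63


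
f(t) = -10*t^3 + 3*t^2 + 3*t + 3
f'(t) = -30*t^2 + 6*t + 3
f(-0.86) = 9.00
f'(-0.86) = -24.35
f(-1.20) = 21.00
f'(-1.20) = -47.40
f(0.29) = 3.88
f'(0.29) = 2.22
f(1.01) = -1.21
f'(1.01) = -21.54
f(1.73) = -34.61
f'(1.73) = -76.41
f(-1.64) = 50.26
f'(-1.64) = -87.53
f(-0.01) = 2.97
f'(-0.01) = 2.94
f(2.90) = -206.96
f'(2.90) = -231.90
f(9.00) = -7017.00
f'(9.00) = -2373.00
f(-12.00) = 17679.00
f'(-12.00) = -4389.00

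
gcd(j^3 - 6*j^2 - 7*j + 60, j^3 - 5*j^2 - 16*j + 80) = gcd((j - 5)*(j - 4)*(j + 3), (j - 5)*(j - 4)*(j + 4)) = j^2 - 9*j + 20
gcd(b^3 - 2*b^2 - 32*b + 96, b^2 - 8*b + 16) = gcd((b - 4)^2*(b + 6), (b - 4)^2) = b^2 - 8*b + 16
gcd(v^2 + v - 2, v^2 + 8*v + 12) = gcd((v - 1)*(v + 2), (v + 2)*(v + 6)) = v + 2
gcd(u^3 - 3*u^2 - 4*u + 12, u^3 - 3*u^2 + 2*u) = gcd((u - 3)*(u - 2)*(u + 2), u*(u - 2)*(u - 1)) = u - 2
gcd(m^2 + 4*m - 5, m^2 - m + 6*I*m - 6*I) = m - 1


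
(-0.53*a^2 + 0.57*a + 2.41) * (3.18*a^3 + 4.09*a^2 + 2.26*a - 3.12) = -1.6854*a^5 - 0.3551*a^4 + 8.7973*a^3 + 12.7987*a^2 + 3.6682*a - 7.5192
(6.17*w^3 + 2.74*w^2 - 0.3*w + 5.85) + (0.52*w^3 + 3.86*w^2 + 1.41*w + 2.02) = 6.69*w^3 + 6.6*w^2 + 1.11*w + 7.87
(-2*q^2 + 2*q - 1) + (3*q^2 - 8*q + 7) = q^2 - 6*q + 6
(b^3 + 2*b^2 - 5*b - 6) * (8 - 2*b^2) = -2*b^5 - 4*b^4 + 18*b^3 + 28*b^2 - 40*b - 48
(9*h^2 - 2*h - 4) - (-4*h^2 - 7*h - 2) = 13*h^2 + 5*h - 2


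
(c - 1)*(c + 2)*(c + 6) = c^3 + 7*c^2 + 4*c - 12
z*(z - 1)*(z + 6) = z^3 + 5*z^2 - 6*z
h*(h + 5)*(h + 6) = h^3 + 11*h^2 + 30*h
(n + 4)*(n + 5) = n^2 + 9*n + 20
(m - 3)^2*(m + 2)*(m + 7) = m^4 + 3*m^3 - 31*m^2 - 3*m + 126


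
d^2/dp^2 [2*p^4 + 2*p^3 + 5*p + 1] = 12*p*(2*p + 1)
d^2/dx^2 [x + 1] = 0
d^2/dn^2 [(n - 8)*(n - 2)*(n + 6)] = 6*n - 8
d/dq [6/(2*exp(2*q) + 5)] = -24*exp(2*q)/(2*exp(2*q) + 5)^2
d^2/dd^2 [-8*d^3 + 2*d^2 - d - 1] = 4 - 48*d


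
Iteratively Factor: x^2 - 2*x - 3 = (x - 3)*(x + 1)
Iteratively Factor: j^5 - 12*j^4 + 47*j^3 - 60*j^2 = (j - 3)*(j^4 - 9*j^3 + 20*j^2) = (j - 5)*(j - 3)*(j^3 - 4*j^2) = (j - 5)*(j - 4)*(j - 3)*(j^2) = j*(j - 5)*(j - 4)*(j - 3)*(j)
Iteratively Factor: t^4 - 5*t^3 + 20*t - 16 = (t + 2)*(t^3 - 7*t^2 + 14*t - 8) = (t - 4)*(t + 2)*(t^2 - 3*t + 2) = (t - 4)*(t - 1)*(t + 2)*(t - 2)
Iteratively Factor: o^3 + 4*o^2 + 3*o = (o + 1)*(o^2 + 3*o) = o*(o + 1)*(o + 3)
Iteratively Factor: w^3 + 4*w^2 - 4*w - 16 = (w - 2)*(w^2 + 6*w + 8) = (w - 2)*(w + 4)*(w + 2)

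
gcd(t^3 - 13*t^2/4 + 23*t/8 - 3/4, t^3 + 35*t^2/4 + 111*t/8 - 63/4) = t - 3/4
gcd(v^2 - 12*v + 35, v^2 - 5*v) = v - 5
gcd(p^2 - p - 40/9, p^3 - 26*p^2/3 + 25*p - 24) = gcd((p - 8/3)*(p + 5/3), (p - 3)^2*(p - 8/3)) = p - 8/3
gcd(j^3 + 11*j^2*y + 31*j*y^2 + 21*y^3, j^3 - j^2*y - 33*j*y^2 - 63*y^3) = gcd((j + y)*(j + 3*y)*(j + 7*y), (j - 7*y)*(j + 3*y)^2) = j + 3*y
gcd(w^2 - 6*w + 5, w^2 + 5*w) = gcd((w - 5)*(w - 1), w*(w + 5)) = 1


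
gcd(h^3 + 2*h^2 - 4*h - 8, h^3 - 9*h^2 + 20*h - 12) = h - 2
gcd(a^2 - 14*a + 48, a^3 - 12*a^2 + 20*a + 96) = a^2 - 14*a + 48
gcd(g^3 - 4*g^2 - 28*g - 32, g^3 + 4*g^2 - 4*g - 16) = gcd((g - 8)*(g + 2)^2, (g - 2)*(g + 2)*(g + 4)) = g + 2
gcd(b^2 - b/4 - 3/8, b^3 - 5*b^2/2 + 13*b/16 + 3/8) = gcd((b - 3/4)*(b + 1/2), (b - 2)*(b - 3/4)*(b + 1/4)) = b - 3/4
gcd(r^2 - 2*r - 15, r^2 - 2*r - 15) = r^2 - 2*r - 15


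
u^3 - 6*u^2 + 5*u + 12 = (u - 4)*(u - 3)*(u + 1)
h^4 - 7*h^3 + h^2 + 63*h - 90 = (h - 5)*(h - 3)*(h - 2)*(h + 3)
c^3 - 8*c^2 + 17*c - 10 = (c - 5)*(c - 2)*(c - 1)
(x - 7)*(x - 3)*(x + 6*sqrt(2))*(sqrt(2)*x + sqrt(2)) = sqrt(2)*x^4 - 9*sqrt(2)*x^3 + 12*x^3 - 108*x^2 + 11*sqrt(2)*x^2 + 21*sqrt(2)*x + 132*x + 252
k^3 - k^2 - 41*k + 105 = (k - 5)*(k - 3)*(k + 7)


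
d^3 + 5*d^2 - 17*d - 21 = (d - 3)*(d + 1)*(d + 7)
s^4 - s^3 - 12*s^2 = s^2*(s - 4)*(s + 3)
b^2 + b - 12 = (b - 3)*(b + 4)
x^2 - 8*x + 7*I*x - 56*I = (x - 8)*(x + 7*I)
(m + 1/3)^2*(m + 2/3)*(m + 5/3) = m^4 + 3*m^3 + 25*m^2/9 + m + 10/81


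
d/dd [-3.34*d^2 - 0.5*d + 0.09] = -6.68*d - 0.5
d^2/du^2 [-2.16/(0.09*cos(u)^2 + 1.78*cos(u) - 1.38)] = (0.069984*(1 - cos(u)^2)^2 + 1.038096*cos(u)^3 + 7.951824*cos(u)^2 + 3.229632*cos(u) - 14.294016)/(0.09*cos(u)^2 + 1.78*cos(u) - 1.38)^3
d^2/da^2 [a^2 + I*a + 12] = 2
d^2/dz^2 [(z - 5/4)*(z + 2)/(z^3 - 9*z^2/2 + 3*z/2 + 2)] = (16*z^6 + 36*z^5 - 474*z^4 + 1549*z^3 - 2322*z^2 + 1374*z - 422)/(8*z^9 - 108*z^8 + 522*z^7 - 1005*z^6 + 351*z^5 + 873*z^4 - 525*z^3 - 324*z^2 + 144*z + 64)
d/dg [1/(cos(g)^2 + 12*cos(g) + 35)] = 2*(cos(g) + 6)*sin(g)/(cos(g)^2 + 12*cos(g) + 35)^2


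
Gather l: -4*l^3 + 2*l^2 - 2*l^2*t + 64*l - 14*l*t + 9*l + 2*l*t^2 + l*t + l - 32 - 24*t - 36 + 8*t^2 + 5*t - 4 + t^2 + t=-4*l^3 + l^2*(2 - 2*t) + l*(2*t^2 - 13*t + 74) + 9*t^2 - 18*t - 72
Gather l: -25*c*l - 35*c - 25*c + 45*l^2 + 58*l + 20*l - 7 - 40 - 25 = -60*c + 45*l^2 + l*(78 - 25*c) - 72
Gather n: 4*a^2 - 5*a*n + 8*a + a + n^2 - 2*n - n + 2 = 4*a^2 + 9*a + n^2 + n*(-5*a - 3) + 2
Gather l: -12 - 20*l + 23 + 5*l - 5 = 6 - 15*l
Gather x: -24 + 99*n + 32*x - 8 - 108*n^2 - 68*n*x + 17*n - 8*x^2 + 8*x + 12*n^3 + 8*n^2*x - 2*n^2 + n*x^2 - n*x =12*n^3 - 110*n^2 + 116*n + x^2*(n - 8) + x*(8*n^2 - 69*n + 40) - 32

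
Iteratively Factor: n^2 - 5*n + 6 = (n - 3)*(n - 2)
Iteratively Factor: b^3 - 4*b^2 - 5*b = (b + 1)*(b^2 - 5*b) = b*(b + 1)*(b - 5)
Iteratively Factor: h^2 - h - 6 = (h + 2)*(h - 3)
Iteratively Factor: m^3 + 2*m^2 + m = (m + 1)*(m^2 + m) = m*(m + 1)*(m + 1)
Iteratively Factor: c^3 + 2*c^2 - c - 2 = (c + 2)*(c^2 - 1) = (c - 1)*(c + 2)*(c + 1)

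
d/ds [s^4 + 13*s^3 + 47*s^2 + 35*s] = 4*s^3 + 39*s^2 + 94*s + 35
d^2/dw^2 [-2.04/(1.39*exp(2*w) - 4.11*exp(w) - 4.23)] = (2.04*(2.78*exp(w) - 4.11)*(5.56*exp(w) - 8.22)*exp(w) + (11.3424*exp(w) - 8.3844)*(-1.39*exp(2*w) + 4.11*exp(w) + 4.23))*exp(w)/(-1.39*exp(2*w) + 4.11*exp(w) + 4.23)^3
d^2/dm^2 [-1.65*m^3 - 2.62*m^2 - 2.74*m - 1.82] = -9.9*m - 5.24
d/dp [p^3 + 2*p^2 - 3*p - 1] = 3*p^2 + 4*p - 3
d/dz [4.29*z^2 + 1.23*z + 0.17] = 8.58*z + 1.23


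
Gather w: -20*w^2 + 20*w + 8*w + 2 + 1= -20*w^2 + 28*w + 3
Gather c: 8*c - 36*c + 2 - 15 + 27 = 14 - 28*c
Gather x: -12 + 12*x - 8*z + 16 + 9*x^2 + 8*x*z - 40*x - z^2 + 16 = 9*x^2 + x*(8*z - 28) - z^2 - 8*z + 20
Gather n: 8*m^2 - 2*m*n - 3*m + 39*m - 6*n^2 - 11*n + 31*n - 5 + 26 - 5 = 8*m^2 + 36*m - 6*n^2 + n*(20 - 2*m) + 16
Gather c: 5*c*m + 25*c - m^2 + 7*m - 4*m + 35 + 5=c*(5*m + 25) - m^2 + 3*m + 40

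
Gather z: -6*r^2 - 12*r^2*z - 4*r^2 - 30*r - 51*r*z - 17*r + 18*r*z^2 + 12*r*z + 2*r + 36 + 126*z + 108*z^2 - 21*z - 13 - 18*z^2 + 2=-10*r^2 - 45*r + z^2*(18*r + 90) + z*(-12*r^2 - 39*r + 105) + 25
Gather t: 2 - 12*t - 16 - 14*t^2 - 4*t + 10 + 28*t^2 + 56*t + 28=14*t^2 + 40*t + 24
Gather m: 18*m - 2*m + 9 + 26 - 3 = 16*m + 32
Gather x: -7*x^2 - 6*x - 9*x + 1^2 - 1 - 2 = -7*x^2 - 15*x - 2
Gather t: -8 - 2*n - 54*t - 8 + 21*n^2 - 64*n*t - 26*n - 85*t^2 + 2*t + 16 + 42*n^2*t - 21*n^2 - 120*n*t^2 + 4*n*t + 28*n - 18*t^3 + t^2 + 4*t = -18*t^3 + t^2*(-120*n - 84) + t*(42*n^2 - 60*n - 48)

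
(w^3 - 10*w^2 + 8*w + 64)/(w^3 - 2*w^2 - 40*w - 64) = (w - 4)/(w + 4)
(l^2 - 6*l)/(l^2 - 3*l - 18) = l/(l + 3)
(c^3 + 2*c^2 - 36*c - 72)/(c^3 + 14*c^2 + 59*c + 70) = (c^2 - 36)/(c^2 + 12*c + 35)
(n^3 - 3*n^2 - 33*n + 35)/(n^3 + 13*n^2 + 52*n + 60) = (n^2 - 8*n + 7)/(n^2 + 8*n + 12)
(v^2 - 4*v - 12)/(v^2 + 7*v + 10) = (v - 6)/(v + 5)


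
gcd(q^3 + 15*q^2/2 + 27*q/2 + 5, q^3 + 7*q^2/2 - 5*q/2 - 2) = q + 1/2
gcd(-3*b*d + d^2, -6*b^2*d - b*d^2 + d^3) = 3*b*d - d^2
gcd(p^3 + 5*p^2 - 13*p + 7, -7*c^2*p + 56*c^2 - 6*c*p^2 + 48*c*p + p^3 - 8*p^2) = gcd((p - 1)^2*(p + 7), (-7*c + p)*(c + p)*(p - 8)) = 1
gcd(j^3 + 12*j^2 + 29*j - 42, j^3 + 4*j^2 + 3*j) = 1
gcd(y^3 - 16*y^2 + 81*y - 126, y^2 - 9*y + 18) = y^2 - 9*y + 18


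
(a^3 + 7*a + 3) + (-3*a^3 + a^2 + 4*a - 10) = -2*a^3 + a^2 + 11*a - 7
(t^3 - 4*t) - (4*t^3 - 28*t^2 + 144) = -3*t^3 + 28*t^2 - 4*t - 144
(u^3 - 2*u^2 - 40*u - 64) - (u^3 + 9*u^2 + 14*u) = -11*u^2 - 54*u - 64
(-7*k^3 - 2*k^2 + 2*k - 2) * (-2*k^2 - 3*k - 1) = 14*k^5 + 25*k^4 + 9*k^3 + 4*k + 2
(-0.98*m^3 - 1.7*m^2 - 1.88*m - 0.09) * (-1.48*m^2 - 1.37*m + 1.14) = 1.4504*m^5 + 3.8586*m^4 + 3.9942*m^3 + 0.7708*m^2 - 2.0199*m - 0.1026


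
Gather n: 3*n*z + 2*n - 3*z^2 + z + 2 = n*(3*z + 2) - 3*z^2 + z + 2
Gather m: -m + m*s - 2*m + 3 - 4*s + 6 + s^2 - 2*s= m*(s - 3) + s^2 - 6*s + 9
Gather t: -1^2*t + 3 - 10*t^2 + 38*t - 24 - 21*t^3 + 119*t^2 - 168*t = -21*t^3 + 109*t^2 - 131*t - 21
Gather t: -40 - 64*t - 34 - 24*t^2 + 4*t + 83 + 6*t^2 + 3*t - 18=-18*t^2 - 57*t - 9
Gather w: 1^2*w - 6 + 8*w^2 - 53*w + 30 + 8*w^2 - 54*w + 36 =16*w^2 - 106*w + 60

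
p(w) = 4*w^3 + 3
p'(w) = 12*w^2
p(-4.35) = -326.25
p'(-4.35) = 227.07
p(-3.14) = -120.84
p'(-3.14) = 118.32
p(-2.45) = -55.82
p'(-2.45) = 72.03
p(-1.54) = -11.61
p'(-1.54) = 28.46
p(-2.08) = -33.00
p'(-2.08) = 51.92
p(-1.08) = -2.04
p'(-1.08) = 14.00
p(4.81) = 448.14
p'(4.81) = 277.63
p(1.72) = 23.35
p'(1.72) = 35.50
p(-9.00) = -2913.00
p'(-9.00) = 972.00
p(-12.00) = -6909.00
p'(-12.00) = 1728.00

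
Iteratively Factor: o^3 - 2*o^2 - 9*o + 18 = (o + 3)*(o^2 - 5*o + 6) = (o - 3)*(o + 3)*(o - 2)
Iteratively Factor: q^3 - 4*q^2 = (q)*(q^2 - 4*q) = q*(q - 4)*(q)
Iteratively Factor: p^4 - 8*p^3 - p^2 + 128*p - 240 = (p - 4)*(p^3 - 4*p^2 - 17*p + 60) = (p - 4)*(p + 4)*(p^2 - 8*p + 15) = (p - 5)*(p - 4)*(p + 4)*(p - 3)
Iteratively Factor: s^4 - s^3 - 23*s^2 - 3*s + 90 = (s + 3)*(s^3 - 4*s^2 - 11*s + 30) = (s - 2)*(s + 3)*(s^2 - 2*s - 15) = (s - 5)*(s - 2)*(s + 3)*(s + 3)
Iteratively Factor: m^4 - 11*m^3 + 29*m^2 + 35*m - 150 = (m - 3)*(m^3 - 8*m^2 + 5*m + 50) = (m - 3)*(m + 2)*(m^2 - 10*m + 25) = (m - 5)*(m - 3)*(m + 2)*(m - 5)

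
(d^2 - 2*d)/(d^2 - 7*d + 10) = d/(d - 5)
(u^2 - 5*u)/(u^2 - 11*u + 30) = u/(u - 6)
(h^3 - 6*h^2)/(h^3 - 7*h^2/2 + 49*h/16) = 16*h*(h - 6)/(16*h^2 - 56*h + 49)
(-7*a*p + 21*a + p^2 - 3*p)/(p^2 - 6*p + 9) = (-7*a + p)/(p - 3)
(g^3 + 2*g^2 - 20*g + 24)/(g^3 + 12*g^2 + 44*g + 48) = (g^2 - 4*g + 4)/(g^2 + 6*g + 8)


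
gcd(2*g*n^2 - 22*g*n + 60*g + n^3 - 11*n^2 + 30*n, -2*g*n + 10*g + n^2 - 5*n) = n - 5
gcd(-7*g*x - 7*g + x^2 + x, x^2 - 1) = x + 1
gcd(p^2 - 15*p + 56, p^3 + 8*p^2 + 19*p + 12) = 1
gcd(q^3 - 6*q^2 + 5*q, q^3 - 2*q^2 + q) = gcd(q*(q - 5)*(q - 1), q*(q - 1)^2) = q^2 - q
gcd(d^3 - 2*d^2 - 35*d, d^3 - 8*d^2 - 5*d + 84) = d - 7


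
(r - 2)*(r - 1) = r^2 - 3*r + 2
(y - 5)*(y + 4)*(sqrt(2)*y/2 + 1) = sqrt(2)*y^3/2 - sqrt(2)*y^2/2 + y^2 - 10*sqrt(2)*y - y - 20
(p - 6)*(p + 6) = p^2 - 36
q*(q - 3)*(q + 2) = q^3 - q^2 - 6*q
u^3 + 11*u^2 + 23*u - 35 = (u - 1)*(u + 5)*(u + 7)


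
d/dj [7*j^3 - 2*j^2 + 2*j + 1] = 21*j^2 - 4*j + 2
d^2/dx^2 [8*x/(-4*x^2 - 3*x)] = -256/(64*x^3 + 144*x^2 + 108*x + 27)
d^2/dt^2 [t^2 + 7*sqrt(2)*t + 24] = 2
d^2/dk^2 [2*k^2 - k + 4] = 4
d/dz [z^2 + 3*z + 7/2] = 2*z + 3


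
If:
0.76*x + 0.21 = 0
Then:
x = -0.28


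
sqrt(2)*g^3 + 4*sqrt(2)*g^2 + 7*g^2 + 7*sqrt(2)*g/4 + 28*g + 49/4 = (g + 7/2)*(g + 7*sqrt(2)/2)*(sqrt(2)*g + sqrt(2)/2)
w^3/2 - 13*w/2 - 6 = (w/2 + 1/2)*(w - 4)*(w + 3)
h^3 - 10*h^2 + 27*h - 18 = (h - 6)*(h - 3)*(h - 1)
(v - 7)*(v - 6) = v^2 - 13*v + 42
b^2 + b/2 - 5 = (b - 2)*(b + 5/2)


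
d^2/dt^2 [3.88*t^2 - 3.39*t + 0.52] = 7.76000000000000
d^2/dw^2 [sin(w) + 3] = -sin(w)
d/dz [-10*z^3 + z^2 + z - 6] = -30*z^2 + 2*z + 1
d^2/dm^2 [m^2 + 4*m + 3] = 2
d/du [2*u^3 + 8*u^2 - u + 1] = 6*u^2 + 16*u - 1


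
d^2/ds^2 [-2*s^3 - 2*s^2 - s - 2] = -12*s - 4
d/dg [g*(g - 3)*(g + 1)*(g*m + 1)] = 4*g^3*m - 6*g^2*m + 3*g^2 - 6*g*m - 4*g - 3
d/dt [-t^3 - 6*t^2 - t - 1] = -3*t^2 - 12*t - 1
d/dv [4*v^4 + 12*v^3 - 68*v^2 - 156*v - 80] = 16*v^3 + 36*v^2 - 136*v - 156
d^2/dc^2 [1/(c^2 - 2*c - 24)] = 2*(c^2 - 2*c - 4*(c - 1)^2 - 24)/(-c^2 + 2*c + 24)^3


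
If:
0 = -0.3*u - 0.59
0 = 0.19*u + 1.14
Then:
No Solution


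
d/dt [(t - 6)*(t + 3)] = 2*t - 3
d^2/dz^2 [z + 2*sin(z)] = -2*sin(z)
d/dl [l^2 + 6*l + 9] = 2*l + 6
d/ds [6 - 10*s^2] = -20*s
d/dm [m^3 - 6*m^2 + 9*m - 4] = 3*m^2 - 12*m + 9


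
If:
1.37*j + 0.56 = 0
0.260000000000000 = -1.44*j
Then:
No Solution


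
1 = 1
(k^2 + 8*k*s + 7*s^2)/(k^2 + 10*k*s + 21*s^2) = (k + s)/(k + 3*s)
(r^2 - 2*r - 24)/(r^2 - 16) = (r - 6)/(r - 4)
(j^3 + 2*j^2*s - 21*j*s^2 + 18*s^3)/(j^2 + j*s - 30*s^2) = (-j^2 + 4*j*s - 3*s^2)/(-j + 5*s)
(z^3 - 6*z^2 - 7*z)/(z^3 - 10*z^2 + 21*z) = (z + 1)/(z - 3)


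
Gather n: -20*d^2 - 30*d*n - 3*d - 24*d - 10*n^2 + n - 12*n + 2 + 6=-20*d^2 - 27*d - 10*n^2 + n*(-30*d - 11) + 8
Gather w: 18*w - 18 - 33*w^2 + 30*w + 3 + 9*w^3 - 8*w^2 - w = 9*w^3 - 41*w^2 + 47*w - 15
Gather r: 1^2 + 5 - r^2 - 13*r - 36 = -r^2 - 13*r - 30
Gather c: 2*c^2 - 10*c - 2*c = 2*c^2 - 12*c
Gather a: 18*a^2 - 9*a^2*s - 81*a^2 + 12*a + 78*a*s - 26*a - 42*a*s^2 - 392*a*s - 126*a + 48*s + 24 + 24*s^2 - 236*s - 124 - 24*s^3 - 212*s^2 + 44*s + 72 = a^2*(-9*s - 63) + a*(-42*s^2 - 314*s - 140) - 24*s^3 - 188*s^2 - 144*s - 28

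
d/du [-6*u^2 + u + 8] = 1 - 12*u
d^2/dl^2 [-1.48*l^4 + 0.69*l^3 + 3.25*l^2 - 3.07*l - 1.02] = -17.76*l^2 + 4.14*l + 6.5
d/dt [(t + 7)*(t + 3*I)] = 2*t + 7 + 3*I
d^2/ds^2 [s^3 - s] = 6*s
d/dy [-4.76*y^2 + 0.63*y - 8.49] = 0.63 - 9.52*y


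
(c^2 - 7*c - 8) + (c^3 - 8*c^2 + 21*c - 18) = c^3 - 7*c^2 + 14*c - 26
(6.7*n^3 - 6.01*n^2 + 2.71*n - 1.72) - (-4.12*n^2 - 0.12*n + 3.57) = 6.7*n^3 - 1.89*n^2 + 2.83*n - 5.29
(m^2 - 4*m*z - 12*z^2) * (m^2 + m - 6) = m^4 - 4*m^3*z + m^3 - 12*m^2*z^2 - 4*m^2*z - 6*m^2 - 12*m*z^2 + 24*m*z + 72*z^2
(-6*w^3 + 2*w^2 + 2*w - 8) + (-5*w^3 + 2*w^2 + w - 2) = -11*w^3 + 4*w^2 + 3*w - 10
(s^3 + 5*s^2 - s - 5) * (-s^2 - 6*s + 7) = -s^5 - 11*s^4 - 22*s^3 + 46*s^2 + 23*s - 35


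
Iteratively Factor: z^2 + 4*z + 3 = (z + 1)*(z + 3)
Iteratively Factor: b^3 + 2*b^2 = (b)*(b^2 + 2*b) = b*(b + 2)*(b)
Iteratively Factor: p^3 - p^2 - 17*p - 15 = (p - 5)*(p^2 + 4*p + 3) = (p - 5)*(p + 1)*(p + 3)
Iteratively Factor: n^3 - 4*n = (n)*(n^2 - 4) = n*(n + 2)*(n - 2)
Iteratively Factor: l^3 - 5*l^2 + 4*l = (l - 1)*(l^2 - 4*l) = l*(l - 1)*(l - 4)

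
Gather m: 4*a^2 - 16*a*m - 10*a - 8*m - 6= 4*a^2 - 10*a + m*(-16*a - 8) - 6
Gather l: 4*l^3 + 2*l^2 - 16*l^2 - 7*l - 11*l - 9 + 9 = 4*l^3 - 14*l^2 - 18*l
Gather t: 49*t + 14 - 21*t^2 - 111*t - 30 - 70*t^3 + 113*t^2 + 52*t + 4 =-70*t^3 + 92*t^2 - 10*t - 12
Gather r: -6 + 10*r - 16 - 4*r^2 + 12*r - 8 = -4*r^2 + 22*r - 30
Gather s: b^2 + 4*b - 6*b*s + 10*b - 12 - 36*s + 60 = b^2 + 14*b + s*(-6*b - 36) + 48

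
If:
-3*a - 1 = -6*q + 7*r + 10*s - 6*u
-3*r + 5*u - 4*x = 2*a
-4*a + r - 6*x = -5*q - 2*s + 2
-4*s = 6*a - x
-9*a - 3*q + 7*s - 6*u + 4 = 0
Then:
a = 434/9423 - 5591*x/18846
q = 11153*x/18846 + 3373/9423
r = 2917*x/6282 + 1673/3141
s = 2183*x/3141 - 217/3141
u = 18091*x/18846 + 3185/9423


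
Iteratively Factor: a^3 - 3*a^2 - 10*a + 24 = (a + 3)*(a^2 - 6*a + 8) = (a - 4)*(a + 3)*(a - 2)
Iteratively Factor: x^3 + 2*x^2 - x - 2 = (x - 1)*(x^2 + 3*x + 2) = (x - 1)*(x + 1)*(x + 2)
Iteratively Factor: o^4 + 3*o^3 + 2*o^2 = (o)*(o^3 + 3*o^2 + 2*o) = o*(o + 1)*(o^2 + 2*o) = o^2*(o + 1)*(o + 2)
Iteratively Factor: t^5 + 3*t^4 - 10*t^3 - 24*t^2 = (t + 4)*(t^4 - t^3 - 6*t^2) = t*(t + 4)*(t^3 - t^2 - 6*t) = t*(t - 3)*(t + 4)*(t^2 + 2*t) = t^2*(t - 3)*(t + 4)*(t + 2)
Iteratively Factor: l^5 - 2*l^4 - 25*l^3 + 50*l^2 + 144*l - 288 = (l + 4)*(l^4 - 6*l^3 - l^2 + 54*l - 72) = (l - 2)*(l + 4)*(l^3 - 4*l^2 - 9*l + 36) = (l - 4)*(l - 2)*(l + 4)*(l^2 - 9) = (l - 4)*(l - 2)*(l + 3)*(l + 4)*(l - 3)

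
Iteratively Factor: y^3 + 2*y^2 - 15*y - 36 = (y + 3)*(y^2 - y - 12) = (y - 4)*(y + 3)*(y + 3)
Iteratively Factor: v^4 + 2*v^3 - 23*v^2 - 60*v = (v + 4)*(v^3 - 2*v^2 - 15*v) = (v + 3)*(v + 4)*(v^2 - 5*v) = v*(v + 3)*(v + 4)*(v - 5)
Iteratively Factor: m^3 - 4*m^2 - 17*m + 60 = (m + 4)*(m^2 - 8*m + 15) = (m - 3)*(m + 4)*(m - 5)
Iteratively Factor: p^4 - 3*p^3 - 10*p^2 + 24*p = (p - 2)*(p^3 - p^2 - 12*p) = (p - 4)*(p - 2)*(p^2 + 3*p) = (p - 4)*(p - 2)*(p + 3)*(p)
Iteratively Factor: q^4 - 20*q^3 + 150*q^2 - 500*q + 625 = (q - 5)*(q^3 - 15*q^2 + 75*q - 125) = (q - 5)^2*(q^2 - 10*q + 25) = (q - 5)^3*(q - 5)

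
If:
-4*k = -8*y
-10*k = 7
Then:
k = -7/10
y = -7/20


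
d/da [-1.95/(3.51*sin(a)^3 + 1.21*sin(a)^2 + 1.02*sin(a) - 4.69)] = (20.5335*sin(a)^2 + 4.719*sin(a) + 1.989)*cos(a)/(3.51*sin(a)^3 + 1.21*sin(a)^2 + 1.02*sin(a) - 4.69)^2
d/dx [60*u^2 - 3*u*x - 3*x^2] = -3*u - 6*x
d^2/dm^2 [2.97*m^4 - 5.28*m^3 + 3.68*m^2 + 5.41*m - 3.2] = 35.64*m^2 - 31.68*m + 7.36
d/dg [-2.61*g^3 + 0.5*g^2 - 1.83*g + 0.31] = -7.83*g^2 + 1.0*g - 1.83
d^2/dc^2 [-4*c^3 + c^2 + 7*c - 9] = 2 - 24*c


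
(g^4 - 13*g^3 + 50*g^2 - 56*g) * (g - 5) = g^5 - 18*g^4 + 115*g^3 - 306*g^2 + 280*g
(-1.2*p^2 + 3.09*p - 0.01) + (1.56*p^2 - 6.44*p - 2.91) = 0.36*p^2 - 3.35*p - 2.92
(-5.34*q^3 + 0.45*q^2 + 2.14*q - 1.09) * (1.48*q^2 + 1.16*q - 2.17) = -7.9032*q^5 - 5.5284*q^4 + 15.277*q^3 - 0.1073*q^2 - 5.9082*q + 2.3653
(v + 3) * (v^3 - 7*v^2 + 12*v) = v^4 - 4*v^3 - 9*v^2 + 36*v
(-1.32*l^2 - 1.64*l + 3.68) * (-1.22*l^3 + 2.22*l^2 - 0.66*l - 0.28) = 1.6104*l^5 - 0.929600000000001*l^4 - 7.2592*l^3 + 9.6216*l^2 - 1.9696*l - 1.0304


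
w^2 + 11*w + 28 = (w + 4)*(w + 7)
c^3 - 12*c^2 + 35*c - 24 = (c - 8)*(c - 3)*(c - 1)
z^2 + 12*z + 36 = (z + 6)^2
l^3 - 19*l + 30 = (l - 3)*(l - 2)*(l + 5)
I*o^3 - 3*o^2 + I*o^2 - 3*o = o*(o + 3*I)*(I*o + I)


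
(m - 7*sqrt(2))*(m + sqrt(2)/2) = m^2 - 13*sqrt(2)*m/2 - 7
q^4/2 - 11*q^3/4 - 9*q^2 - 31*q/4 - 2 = (q/2 + 1/2)*(q - 8)*(q + 1/2)*(q + 1)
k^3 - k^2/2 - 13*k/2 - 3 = (k - 3)*(k + 1/2)*(k + 2)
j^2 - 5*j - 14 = (j - 7)*(j + 2)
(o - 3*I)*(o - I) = o^2 - 4*I*o - 3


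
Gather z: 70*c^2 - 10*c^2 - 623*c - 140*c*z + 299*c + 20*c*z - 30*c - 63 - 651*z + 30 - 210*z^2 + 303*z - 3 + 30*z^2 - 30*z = 60*c^2 - 354*c - 180*z^2 + z*(-120*c - 378) - 36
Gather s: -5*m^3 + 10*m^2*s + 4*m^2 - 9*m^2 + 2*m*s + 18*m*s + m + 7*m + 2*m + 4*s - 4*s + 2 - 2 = -5*m^3 - 5*m^2 + 10*m + s*(10*m^2 + 20*m)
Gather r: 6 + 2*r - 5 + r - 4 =3*r - 3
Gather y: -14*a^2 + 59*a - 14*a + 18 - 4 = -14*a^2 + 45*a + 14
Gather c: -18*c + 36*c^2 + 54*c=36*c^2 + 36*c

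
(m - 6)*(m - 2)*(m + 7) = m^3 - m^2 - 44*m + 84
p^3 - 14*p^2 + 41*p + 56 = (p - 8)*(p - 7)*(p + 1)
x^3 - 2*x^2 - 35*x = x*(x - 7)*(x + 5)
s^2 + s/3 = s*(s + 1/3)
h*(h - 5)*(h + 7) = h^3 + 2*h^2 - 35*h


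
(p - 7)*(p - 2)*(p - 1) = p^3 - 10*p^2 + 23*p - 14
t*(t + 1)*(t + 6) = t^3 + 7*t^2 + 6*t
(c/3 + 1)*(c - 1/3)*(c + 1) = c^3/3 + 11*c^2/9 + 5*c/9 - 1/3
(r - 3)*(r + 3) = r^2 - 9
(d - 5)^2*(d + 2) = d^3 - 8*d^2 + 5*d + 50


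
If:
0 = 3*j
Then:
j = 0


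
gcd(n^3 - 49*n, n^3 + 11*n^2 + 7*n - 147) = n + 7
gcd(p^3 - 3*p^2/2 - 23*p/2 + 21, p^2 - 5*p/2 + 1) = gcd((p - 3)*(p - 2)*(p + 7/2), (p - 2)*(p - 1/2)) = p - 2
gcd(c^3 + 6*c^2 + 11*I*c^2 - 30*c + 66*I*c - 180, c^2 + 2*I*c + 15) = c + 5*I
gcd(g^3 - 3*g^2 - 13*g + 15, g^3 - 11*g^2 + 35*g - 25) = g^2 - 6*g + 5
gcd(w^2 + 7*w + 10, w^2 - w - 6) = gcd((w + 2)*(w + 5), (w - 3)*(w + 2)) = w + 2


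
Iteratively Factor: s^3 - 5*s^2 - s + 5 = (s + 1)*(s^2 - 6*s + 5) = (s - 1)*(s + 1)*(s - 5)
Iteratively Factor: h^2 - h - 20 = (h + 4)*(h - 5)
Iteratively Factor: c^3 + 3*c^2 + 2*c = (c)*(c^2 + 3*c + 2) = c*(c + 2)*(c + 1)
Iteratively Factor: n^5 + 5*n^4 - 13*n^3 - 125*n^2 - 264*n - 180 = (n + 2)*(n^4 + 3*n^3 - 19*n^2 - 87*n - 90) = (n - 5)*(n + 2)*(n^3 + 8*n^2 + 21*n + 18) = (n - 5)*(n + 2)*(n + 3)*(n^2 + 5*n + 6) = (n - 5)*(n + 2)*(n + 3)^2*(n + 2)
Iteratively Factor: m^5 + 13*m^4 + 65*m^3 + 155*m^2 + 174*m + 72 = (m + 1)*(m^4 + 12*m^3 + 53*m^2 + 102*m + 72) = (m + 1)*(m + 3)*(m^3 + 9*m^2 + 26*m + 24) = (m + 1)*(m + 3)^2*(m^2 + 6*m + 8) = (m + 1)*(m + 3)^2*(m + 4)*(m + 2)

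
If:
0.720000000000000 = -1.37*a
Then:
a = -0.53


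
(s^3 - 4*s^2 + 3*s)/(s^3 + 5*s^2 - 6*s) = (s - 3)/(s + 6)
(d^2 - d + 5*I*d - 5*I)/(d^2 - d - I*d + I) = (d + 5*I)/(d - I)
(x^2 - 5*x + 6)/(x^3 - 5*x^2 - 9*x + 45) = (x - 2)/(x^2 - 2*x - 15)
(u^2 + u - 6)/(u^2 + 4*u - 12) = (u + 3)/(u + 6)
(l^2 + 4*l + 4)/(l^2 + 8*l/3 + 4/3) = 3*(l + 2)/(3*l + 2)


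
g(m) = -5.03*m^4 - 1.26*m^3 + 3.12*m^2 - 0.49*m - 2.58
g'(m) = -20.12*m^3 - 3.78*m^2 + 6.24*m - 0.49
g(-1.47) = -14.60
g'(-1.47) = 46.08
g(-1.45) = -13.70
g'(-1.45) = 43.85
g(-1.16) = -4.95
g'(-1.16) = 18.59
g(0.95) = -5.41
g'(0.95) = -15.22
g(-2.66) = -207.31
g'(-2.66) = 334.85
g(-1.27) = -7.43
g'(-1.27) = 26.70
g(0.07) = -2.60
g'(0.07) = -0.08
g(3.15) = -507.78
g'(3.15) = -647.21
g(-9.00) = -31828.74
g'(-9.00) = 14304.65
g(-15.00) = -249684.48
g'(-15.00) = 66960.41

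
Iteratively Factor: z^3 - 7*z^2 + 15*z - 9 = (z - 1)*(z^2 - 6*z + 9) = (z - 3)*(z - 1)*(z - 3)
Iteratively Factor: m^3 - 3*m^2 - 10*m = (m - 5)*(m^2 + 2*m) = (m - 5)*(m + 2)*(m)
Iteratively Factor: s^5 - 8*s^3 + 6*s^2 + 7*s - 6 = (s - 1)*(s^4 + s^3 - 7*s^2 - s + 6) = (s - 2)*(s - 1)*(s^3 + 3*s^2 - s - 3) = (s - 2)*(s - 1)^2*(s^2 + 4*s + 3) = (s - 2)*(s - 1)^2*(s + 1)*(s + 3)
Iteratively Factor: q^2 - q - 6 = (q - 3)*(q + 2)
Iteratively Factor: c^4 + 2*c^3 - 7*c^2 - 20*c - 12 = (c + 2)*(c^3 - 7*c - 6) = (c + 1)*(c + 2)*(c^2 - c - 6) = (c + 1)*(c + 2)^2*(c - 3)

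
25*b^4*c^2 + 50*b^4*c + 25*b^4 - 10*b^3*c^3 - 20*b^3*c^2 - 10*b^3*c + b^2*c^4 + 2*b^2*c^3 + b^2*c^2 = (-5*b + c)^2*(b*c + b)^2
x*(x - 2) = x^2 - 2*x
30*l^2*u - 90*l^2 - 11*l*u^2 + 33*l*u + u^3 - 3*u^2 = (-6*l + u)*(-5*l + u)*(u - 3)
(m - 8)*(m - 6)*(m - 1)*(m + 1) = m^4 - 14*m^3 + 47*m^2 + 14*m - 48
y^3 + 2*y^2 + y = y*(y + 1)^2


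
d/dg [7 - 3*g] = -3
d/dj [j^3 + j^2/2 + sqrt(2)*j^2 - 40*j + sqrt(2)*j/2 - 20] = 3*j^2 + j + 2*sqrt(2)*j - 40 + sqrt(2)/2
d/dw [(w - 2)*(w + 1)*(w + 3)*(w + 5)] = 4*w^3 + 21*w^2 + 10*w - 31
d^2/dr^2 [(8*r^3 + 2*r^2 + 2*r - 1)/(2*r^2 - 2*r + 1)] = 8*(8*r^3 - 18*r^2 + 6*r + 1)/(8*r^6 - 24*r^5 + 36*r^4 - 32*r^3 + 18*r^2 - 6*r + 1)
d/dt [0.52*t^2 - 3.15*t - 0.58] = 1.04*t - 3.15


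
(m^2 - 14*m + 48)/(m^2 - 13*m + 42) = (m - 8)/(m - 7)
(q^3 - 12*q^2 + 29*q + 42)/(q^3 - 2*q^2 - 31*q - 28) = (q - 6)/(q + 4)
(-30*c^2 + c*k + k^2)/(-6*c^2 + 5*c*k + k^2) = (5*c - k)/(c - k)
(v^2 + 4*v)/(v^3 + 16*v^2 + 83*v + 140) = v/(v^2 + 12*v + 35)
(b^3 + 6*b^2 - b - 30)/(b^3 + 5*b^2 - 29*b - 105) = (b^2 + 3*b - 10)/(b^2 + 2*b - 35)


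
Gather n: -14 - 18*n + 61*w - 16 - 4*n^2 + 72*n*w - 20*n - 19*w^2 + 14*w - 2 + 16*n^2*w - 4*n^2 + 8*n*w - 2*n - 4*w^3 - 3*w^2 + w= n^2*(16*w - 8) + n*(80*w - 40) - 4*w^3 - 22*w^2 + 76*w - 32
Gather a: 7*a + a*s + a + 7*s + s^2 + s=a*(s + 8) + s^2 + 8*s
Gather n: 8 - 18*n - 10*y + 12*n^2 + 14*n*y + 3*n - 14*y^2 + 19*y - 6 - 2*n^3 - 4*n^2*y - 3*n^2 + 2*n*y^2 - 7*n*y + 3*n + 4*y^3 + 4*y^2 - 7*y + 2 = -2*n^3 + n^2*(9 - 4*y) + n*(2*y^2 + 7*y - 12) + 4*y^3 - 10*y^2 + 2*y + 4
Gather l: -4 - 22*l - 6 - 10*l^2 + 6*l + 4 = -10*l^2 - 16*l - 6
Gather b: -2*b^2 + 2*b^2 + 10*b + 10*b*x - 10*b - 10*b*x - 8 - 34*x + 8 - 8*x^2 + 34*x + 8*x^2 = 0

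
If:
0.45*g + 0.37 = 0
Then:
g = -0.82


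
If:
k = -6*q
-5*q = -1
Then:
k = -6/5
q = 1/5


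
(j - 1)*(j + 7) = j^2 + 6*j - 7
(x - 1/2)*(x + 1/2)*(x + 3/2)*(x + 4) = x^4 + 11*x^3/2 + 23*x^2/4 - 11*x/8 - 3/2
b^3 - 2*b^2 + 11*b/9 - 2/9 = (b - 1)*(b - 2/3)*(b - 1/3)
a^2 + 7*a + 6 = (a + 1)*(a + 6)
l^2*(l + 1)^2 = l^4 + 2*l^3 + l^2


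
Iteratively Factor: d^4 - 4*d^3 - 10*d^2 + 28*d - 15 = (d - 1)*(d^3 - 3*d^2 - 13*d + 15) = (d - 5)*(d - 1)*(d^2 + 2*d - 3) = (d - 5)*(d - 1)*(d + 3)*(d - 1)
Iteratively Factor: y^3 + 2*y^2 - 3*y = (y - 1)*(y^2 + 3*y) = y*(y - 1)*(y + 3)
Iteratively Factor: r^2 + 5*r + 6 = (r + 2)*(r + 3)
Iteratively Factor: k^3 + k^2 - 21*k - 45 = (k + 3)*(k^2 - 2*k - 15) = (k + 3)^2*(k - 5)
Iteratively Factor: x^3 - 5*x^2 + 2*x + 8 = (x + 1)*(x^2 - 6*x + 8) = (x - 2)*(x + 1)*(x - 4)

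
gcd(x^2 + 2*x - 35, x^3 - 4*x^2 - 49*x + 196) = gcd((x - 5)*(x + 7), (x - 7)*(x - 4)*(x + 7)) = x + 7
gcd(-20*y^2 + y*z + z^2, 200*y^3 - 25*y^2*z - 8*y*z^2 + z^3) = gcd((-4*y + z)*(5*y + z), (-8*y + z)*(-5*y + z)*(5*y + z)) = 5*y + z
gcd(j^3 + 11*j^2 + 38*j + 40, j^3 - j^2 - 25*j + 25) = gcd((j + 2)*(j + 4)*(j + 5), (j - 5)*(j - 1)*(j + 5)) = j + 5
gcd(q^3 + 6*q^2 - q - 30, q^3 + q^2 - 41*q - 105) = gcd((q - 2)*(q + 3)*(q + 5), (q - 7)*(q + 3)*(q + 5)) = q^2 + 8*q + 15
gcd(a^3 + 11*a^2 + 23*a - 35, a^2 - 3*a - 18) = 1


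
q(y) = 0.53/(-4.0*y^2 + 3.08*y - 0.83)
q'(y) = 0.53*(8.0*y - 3.08)/(-4.0*y^2 + 3.08*y - 0.83)^2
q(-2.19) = -0.02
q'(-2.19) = -0.02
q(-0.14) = -0.40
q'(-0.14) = -1.24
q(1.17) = -0.20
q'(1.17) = 0.46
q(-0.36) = -0.22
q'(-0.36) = -0.52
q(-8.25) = -0.00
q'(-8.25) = -0.00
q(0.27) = -1.83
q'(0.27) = -5.80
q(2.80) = -0.02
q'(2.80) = 0.02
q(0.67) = -0.94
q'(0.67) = 3.83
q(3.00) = -0.02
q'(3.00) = 0.01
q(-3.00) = -0.01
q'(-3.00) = -0.01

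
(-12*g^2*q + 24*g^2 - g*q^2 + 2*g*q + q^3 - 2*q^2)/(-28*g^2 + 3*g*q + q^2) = (3*g*q - 6*g + q^2 - 2*q)/(7*g + q)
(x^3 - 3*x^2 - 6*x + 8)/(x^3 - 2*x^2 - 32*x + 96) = (x^2 + x - 2)/(x^2 + 2*x - 24)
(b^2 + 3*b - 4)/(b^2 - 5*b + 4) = (b + 4)/(b - 4)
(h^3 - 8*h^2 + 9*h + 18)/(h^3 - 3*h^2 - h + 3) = (h - 6)/(h - 1)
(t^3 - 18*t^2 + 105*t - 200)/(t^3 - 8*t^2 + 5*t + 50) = (t - 8)/(t + 2)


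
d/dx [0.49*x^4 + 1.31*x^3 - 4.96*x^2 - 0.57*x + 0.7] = 1.96*x^3 + 3.93*x^2 - 9.92*x - 0.57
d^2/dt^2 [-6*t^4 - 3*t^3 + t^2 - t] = -72*t^2 - 18*t + 2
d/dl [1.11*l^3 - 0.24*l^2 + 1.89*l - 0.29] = 3.33*l^2 - 0.48*l + 1.89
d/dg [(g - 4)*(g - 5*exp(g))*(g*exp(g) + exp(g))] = (g^3 - 10*g^2*exp(g) + 20*g*exp(g) - 10*g + 55*exp(g) - 4)*exp(g)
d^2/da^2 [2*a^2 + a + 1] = 4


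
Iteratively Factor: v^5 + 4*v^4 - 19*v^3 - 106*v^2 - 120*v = (v + 2)*(v^4 + 2*v^3 - 23*v^2 - 60*v) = (v - 5)*(v + 2)*(v^3 + 7*v^2 + 12*v) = v*(v - 5)*(v + 2)*(v^2 + 7*v + 12) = v*(v - 5)*(v + 2)*(v + 4)*(v + 3)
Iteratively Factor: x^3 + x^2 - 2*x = (x - 1)*(x^2 + 2*x) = (x - 1)*(x + 2)*(x)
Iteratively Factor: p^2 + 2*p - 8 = (p + 4)*(p - 2)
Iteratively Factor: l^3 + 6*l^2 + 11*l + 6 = (l + 2)*(l^2 + 4*l + 3) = (l + 2)*(l + 3)*(l + 1)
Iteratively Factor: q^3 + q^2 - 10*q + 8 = (q - 2)*(q^2 + 3*q - 4) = (q - 2)*(q + 4)*(q - 1)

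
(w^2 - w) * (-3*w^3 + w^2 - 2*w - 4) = -3*w^5 + 4*w^4 - 3*w^3 - 2*w^2 + 4*w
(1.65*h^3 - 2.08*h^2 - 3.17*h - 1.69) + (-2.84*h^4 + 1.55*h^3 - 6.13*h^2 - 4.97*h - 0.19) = -2.84*h^4 + 3.2*h^3 - 8.21*h^2 - 8.14*h - 1.88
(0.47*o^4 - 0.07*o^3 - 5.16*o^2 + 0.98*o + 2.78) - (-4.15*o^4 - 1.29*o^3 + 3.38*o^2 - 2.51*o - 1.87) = 4.62*o^4 + 1.22*o^3 - 8.54*o^2 + 3.49*o + 4.65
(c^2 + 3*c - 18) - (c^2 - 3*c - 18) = 6*c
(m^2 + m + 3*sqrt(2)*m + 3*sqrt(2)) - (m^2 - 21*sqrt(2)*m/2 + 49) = m + 27*sqrt(2)*m/2 - 49 + 3*sqrt(2)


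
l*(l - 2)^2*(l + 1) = l^4 - 3*l^3 + 4*l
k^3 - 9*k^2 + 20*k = k*(k - 5)*(k - 4)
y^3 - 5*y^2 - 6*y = y*(y - 6)*(y + 1)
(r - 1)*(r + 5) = r^2 + 4*r - 5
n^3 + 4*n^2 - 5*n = n*(n - 1)*(n + 5)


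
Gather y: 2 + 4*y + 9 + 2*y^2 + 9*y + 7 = 2*y^2 + 13*y + 18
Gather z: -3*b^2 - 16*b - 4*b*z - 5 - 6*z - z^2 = -3*b^2 - 16*b - z^2 + z*(-4*b - 6) - 5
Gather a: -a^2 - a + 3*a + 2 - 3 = -a^2 + 2*a - 1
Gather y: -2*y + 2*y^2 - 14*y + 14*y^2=16*y^2 - 16*y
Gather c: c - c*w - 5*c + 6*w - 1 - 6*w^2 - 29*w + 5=c*(-w - 4) - 6*w^2 - 23*w + 4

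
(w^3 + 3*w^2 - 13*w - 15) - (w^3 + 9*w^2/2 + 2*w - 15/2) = -3*w^2/2 - 15*w - 15/2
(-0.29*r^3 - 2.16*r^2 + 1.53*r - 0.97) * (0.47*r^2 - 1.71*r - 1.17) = -0.1363*r^5 - 0.5193*r^4 + 4.752*r^3 - 0.545*r^2 - 0.1314*r + 1.1349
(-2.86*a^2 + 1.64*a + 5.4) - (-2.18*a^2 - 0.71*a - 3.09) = -0.68*a^2 + 2.35*a + 8.49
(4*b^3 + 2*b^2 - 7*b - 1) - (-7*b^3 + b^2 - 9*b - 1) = 11*b^3 + b^2 + 2*b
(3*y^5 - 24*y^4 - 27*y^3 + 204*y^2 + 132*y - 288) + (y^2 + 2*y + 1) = 3*y^5 - 24*y^4 - 27*y^3 + 205*y^2 + 134*y - 287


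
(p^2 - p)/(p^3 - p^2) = 1/p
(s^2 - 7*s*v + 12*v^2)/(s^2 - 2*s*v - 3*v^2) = (s - 4*v)/(s + v)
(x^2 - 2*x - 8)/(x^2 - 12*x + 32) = (x + 2)/(x - 8)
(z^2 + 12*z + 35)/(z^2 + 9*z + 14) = (z + 5)/(z + 2)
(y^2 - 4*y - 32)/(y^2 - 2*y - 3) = (-y^2 + 4*y + 32)/(-y^2 + 2*y + 3)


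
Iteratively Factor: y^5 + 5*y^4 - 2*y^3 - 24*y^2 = (y + 4)*(y^4 + y^3 - 6*y^2) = y*(y + 4)*(y^3 + y^2 - 6*y) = y*(y + 3)*(y + 4)*(y^2 - 2*y) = y*(y - 2)*(y + 3)*(y + 4)*(y)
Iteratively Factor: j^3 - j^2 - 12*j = (j - 4)*(j^2 + 3*j) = (j - 4)*(j + 3)*(j)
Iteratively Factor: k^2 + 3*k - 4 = (k + 4)*(k - 1)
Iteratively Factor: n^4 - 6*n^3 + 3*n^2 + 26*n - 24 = (n + 2)*(n^3 - 8*n^2 + 19*n - 12) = (n - 3)*(n + 2)*(n^2 - 5*n + 4) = (n - 3)*(n - 1)*(n + 2)*(n - 4)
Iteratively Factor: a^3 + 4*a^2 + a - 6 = (a + 3)*(a^2 + a - 2) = (a + 2)*(a + 3)*(a - 1)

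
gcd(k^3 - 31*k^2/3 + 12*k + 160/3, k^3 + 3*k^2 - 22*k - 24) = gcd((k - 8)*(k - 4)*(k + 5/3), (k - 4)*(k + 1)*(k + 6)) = k - 4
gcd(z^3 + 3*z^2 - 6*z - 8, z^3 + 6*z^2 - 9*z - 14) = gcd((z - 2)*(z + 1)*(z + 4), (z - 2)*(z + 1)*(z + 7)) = z^2 - z - 2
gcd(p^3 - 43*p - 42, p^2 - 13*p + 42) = p - 7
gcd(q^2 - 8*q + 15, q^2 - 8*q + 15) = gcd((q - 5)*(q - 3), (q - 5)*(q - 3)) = q^2 - 8*q + 15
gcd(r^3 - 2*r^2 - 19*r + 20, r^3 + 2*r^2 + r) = 1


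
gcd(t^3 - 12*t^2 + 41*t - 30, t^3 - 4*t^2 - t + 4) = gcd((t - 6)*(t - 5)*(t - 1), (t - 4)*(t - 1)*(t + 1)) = t - 1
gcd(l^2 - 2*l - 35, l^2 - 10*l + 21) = l - 7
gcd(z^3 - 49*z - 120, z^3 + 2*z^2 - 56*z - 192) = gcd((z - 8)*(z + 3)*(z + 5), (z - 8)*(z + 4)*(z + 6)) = z - 8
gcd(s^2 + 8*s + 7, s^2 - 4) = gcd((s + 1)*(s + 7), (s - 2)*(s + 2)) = 1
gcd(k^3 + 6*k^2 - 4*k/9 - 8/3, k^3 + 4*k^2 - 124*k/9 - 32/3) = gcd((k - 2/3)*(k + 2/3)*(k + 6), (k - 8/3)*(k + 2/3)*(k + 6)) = k^2 + 20*k/3 + 4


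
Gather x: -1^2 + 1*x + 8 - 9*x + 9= 16 - 8*x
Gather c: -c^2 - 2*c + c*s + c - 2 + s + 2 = -c^2 + c*(s - 1) + s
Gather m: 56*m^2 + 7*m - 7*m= 56*m^2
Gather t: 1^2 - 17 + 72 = 56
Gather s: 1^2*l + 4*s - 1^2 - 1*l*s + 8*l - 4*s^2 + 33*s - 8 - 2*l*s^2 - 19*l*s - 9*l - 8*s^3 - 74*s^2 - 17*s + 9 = -8*s^3 + s^2*(-2*l - 78) + s*(20 - 20*l)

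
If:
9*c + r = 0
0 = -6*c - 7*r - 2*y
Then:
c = 2*y/57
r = -6*y/19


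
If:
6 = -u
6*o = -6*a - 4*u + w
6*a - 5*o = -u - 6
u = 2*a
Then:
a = -3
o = -18/5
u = -6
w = -318/5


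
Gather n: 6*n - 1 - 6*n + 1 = 0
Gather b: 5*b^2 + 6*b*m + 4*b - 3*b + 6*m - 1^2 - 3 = 5*b^2 + b*(6*m + 1) + 6*m - 4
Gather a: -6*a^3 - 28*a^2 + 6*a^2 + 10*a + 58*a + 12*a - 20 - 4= -6*a^3 - 22*a^2 + 80*a - 24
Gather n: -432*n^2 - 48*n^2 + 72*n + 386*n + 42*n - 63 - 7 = -480*n^2 + 500*n - 70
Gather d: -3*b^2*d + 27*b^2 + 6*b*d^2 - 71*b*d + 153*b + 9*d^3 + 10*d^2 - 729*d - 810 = 27*b^2 + 153*b + 9*d^3 + d^2*(6*b + 10) + d*(-3*b^2 - 71*b - 729) - 810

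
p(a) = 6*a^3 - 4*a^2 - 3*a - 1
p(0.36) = -2.32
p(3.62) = 220.35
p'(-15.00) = 4167.00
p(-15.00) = -21106.00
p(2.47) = 57.60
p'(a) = 18*a^2 - 8*a - 3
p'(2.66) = 103.08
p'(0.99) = 6.72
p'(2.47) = 87.06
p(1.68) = 11.12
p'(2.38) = 79.92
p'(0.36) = -3.55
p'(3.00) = 135.00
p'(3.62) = 203.92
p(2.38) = 50.09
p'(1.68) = 34.36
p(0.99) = -2.07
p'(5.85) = 566.20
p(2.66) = 75.64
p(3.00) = 116.00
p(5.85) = 1045.77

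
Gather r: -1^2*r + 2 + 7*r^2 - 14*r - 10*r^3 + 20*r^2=-10*r^3 + 27*r^2 - 15*r + 2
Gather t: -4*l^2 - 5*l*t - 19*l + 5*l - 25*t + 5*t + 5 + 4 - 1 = -4*l^2 - 14*l + t*(-5*l - 20) + 8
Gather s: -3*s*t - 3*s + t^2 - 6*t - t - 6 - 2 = s*(-3*t - 3) + t^2 - 7*t - 8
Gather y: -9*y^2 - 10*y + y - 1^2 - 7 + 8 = -9*y^2 - 9*y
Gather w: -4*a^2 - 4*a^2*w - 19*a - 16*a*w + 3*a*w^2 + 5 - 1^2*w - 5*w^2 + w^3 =-4*a^2 - 19*a + w^3 + w^2*(3*a - 5) + w*(-4*a^2 - 16*a - 1) + 5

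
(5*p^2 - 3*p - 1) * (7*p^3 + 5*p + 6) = 35*p^5 - 21*p^4 + 18*p^3 + 15*p^2 - 23*p - 6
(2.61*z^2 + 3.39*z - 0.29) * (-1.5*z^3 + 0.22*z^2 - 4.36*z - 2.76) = -3.915*z^5 - 4.5108*z^4 - 10.1988*z^3 - 22.0478*z^2 - 8.092*z + 0.8004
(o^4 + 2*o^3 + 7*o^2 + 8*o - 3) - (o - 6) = o^4 + 2*o^3 + 7*o^2 + 7*o + 3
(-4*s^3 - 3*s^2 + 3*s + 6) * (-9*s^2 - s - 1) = 36*s^5 + 31*s^4 - 20*s^3 - 54*s^2 - 9*s - 6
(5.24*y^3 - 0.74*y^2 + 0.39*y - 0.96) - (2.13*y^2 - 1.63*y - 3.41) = 5.24*y^3 - 2.87*y^2 + 2.02*y + 2.45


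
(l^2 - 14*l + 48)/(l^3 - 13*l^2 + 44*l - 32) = (l - 6)/(l^2 - 5*l + 4)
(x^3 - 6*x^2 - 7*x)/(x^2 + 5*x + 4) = x*(x - 7)/(x + 4)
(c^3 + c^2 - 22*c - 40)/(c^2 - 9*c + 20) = (c^2 + 6*c + 8)/(c - 4)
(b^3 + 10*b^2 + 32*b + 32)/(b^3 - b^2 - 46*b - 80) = (b^2 + 8*b + 16)/(b^2 - 3*b - 40)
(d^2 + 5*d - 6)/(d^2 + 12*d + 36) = (d - 1)/(d + 6)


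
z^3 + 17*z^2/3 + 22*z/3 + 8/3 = (z + 2/3)*(z + 1)*(z + 4)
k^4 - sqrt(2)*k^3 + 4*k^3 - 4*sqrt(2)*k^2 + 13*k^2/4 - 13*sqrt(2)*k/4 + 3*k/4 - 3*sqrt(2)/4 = (k + 1/2)^2*(k + 3)*(k - sqrt(2))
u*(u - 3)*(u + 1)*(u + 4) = u^4 + 2*u^3 - 11*u^2 - 12*u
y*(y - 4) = y^2 - 4*y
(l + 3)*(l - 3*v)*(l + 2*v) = l^3 - l^2*v + 3*l^2 - 6*l*v^2 - 3*l*v - 18*v^2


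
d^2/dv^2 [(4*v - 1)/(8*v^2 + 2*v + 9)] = 8*(-24*v*(8*v^2 + 2*v + 9) + (4*v - 1)*(8*v + 1)^2)/(8*v^2 + 2*v + 9)^3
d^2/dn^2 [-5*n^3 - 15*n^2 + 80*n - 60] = -30*n - 30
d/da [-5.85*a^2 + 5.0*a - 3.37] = 5.0 - 11.7*a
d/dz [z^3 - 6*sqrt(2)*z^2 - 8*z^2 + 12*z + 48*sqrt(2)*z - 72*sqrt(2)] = 3*z^2 - 12*sqrt(2)*z - 16*z + 12 + 48*sqrt(2)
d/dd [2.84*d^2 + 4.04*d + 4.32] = 5.68*d + 4.04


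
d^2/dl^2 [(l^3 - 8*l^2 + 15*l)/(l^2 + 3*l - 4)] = 8*(13*l^3 - 33*l^2 + 57*l + 13)/(l^6 + 9*l^5 + 15*l^4 - 45*l^3 - 60*l^2 + 144*l - 64)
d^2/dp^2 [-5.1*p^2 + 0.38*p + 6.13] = -10.2000000000000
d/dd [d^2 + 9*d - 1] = 2*d + 9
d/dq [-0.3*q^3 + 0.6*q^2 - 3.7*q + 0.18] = -0.9*q^2 + 1.2*q - 3.7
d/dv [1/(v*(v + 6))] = 2*(-v - 3)/(v^2*(v^2 + 12*v + 36))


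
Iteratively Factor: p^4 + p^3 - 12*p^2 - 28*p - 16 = (p + 1)*(p^3 - 12*p - 16) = (p + 1)*(p + 2)*(p^2 - 2*p - 8) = (p - 4)*(p + 1)*(p + 2)*(p + 2)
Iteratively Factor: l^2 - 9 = (l - 3)*(l + 3)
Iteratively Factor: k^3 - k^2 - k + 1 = (k + 1)*(k^2 - 2*k + 1) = (k - 1)*(k + 1)*(k - 1)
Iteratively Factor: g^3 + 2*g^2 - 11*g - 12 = (g + 4)*(g^2 - 2*g - 3) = (g + 1)*(g + 4)*(g - 3)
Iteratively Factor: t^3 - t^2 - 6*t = (t)*(t^2 - t - 6) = t*(t - 3)*(t + 2)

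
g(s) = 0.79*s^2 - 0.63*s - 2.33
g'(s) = 1.58*s - 0.63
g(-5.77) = 27.61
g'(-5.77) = -9.75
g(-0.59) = -1.68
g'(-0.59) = -1.56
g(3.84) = 6.90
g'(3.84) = 5.44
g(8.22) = 45.87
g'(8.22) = 12.36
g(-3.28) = 8.24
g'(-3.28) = -5.81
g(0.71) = -2.38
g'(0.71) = 0.49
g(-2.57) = 4.51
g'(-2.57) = -4.69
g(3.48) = 5.04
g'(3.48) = 4.87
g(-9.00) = 67.33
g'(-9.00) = -14.85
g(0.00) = -2.33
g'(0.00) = -0.63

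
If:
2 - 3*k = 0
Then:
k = 2/3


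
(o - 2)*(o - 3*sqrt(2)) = o^2 - 3*sqrt(2)*o - 2*o + 6*sqrt(2)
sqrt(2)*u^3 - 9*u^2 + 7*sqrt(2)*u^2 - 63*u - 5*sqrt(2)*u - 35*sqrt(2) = (u + 7)*(u - 5*sqrt(2))*(sqrt(2)*u + 1)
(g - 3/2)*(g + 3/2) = g^2 - 9/4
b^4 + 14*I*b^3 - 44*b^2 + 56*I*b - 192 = (b - 2*I)*(b + 2*I)*(b + 6*I)*(b + 8*I)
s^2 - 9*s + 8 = (s - 8)*(s - 1)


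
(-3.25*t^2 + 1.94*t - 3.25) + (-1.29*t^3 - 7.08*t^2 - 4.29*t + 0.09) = -1.29*t^3 - 10.33*t^2 - 2.35*t - 3.16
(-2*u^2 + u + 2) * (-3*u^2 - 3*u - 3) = 6*u^4 + 3*u^3 - 3*u^2 - 9*u - 6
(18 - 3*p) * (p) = -3*p^2 + 18*p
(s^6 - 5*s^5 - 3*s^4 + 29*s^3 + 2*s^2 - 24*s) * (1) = s^6 - 5*s^5 - 3*s^4 + 29*s^3 + 2*s^2 - 24*s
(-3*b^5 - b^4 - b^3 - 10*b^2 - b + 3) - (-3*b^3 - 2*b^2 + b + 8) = -3*b^5 - b^4 + 2*b^3 - 8*b^2 - 2*b - 5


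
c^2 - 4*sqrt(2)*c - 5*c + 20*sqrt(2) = (c - 5)*(c - 4*sqrt(2))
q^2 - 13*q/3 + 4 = (q - 3)*(q - 4/3)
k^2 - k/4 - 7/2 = (k - 2)*(k + 7/4)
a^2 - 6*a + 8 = (a - 4)*(a - 2)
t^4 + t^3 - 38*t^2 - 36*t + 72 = (t - 6)*(t - 1)*(t + 2)*(t + 6)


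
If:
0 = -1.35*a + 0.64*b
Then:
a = 0.474074074074074*b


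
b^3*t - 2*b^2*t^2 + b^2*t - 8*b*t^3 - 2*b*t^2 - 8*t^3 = (b - 4*t)*(b + 2*t)*(b*t + t)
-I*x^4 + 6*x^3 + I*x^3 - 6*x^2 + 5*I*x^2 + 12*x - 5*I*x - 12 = (x - I)*(x + 3*I)*(x + 4*I)*(-I*x + I)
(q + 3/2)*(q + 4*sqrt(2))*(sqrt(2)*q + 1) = sqrt(2)*q^3 + 3*sqrt(2)*q^2/2 + 9*q^2 + 4*sqrt(2)*q + 27*q/2 + 6*sqrt(2)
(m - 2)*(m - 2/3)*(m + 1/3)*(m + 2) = m^4 - m^3/3 - 38*m^2/9 + 4*m/3 + 8/9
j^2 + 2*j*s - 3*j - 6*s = (j - 3)*(j + 2*s)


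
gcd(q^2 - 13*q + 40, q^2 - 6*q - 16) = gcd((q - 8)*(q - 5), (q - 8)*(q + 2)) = q - 8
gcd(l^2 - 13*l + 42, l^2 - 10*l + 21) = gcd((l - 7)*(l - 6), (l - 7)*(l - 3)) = l - 7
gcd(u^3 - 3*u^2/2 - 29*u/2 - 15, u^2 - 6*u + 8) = 1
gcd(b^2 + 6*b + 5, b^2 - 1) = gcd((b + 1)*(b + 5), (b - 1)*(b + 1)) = b + 1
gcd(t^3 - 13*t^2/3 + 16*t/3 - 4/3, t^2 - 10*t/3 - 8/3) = 1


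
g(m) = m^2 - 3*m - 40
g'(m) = 2*m - 3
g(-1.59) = -32.70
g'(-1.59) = -6.18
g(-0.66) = -37.58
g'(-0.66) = -4.32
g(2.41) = -41.42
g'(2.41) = 1.82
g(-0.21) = -39.33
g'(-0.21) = -3.42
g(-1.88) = -30.83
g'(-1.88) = -6.76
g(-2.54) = -25.93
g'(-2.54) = -8.08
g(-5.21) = 2.77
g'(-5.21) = -13.42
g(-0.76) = -37.14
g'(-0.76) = -4.52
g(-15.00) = 230.00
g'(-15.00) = -33.00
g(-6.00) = 14.00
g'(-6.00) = -15.00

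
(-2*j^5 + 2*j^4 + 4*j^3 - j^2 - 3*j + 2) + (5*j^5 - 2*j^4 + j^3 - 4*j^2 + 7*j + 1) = 3*j^5 + 5*j^3 - 5*j^2 + 4*j + 3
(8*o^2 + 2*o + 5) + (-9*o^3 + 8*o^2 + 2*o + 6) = -9*o^3 + 16*o^2 + 4*o + 11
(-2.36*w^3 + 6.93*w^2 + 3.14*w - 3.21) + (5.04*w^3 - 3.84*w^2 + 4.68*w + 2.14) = 2.68*w^3 + 3.09*w^2 + 7.82*w - 1.07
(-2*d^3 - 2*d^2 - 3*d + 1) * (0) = 0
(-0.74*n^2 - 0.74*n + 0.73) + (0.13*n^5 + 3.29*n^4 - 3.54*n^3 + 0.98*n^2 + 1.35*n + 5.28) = 0.13*n^5 + 3.29*n^4 - 3.54*n^3 + 0.24*n^2 + 0.61*n + 6.01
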